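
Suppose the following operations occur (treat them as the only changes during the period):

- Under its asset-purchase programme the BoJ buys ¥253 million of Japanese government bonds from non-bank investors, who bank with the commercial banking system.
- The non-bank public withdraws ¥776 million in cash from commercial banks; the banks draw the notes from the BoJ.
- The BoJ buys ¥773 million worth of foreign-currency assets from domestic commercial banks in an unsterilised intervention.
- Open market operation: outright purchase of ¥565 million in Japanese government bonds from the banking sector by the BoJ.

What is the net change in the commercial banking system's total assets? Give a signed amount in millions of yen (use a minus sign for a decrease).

-¥523 million

Asset purchase (from non-banks) ¥253 million: bank balance sheets expand → +¥253M.
Currency withdrawal ¥776 million: bank balance sheets shrink → −¥776M.
FX purchase ¥773 million: just an asset swap on bank balance sheets → 0.
OMO purchase (from banks) ¥565 million: just an asset swap on bank balance sheets → 0.
Net: 253 − 776 + 0 + 0 = -¥523 million.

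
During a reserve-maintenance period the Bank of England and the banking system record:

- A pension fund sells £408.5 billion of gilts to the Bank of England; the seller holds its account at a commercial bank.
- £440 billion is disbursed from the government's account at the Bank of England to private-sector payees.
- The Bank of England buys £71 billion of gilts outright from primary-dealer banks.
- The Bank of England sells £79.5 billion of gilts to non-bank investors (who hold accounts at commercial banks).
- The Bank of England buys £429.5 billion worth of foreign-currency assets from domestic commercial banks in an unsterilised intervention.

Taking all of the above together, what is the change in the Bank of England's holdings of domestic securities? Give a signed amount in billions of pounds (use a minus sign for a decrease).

Bank of England balance sheet:
  Assets:      Securities +£400B, Foreign assets +£429.5B
  Liabilities: Bank reserves +£1269.5B, Government deposits −£440B
Commercial banking system:
  Assets:      Reserves at CB +£1269.5B, Securities −£71B, Foreign assets −£429.5B
  Liabilities: Checkable deposits +£769B
So the change in the Bank of England's holdings of domestic securities is +£400 billion.

+£400 billion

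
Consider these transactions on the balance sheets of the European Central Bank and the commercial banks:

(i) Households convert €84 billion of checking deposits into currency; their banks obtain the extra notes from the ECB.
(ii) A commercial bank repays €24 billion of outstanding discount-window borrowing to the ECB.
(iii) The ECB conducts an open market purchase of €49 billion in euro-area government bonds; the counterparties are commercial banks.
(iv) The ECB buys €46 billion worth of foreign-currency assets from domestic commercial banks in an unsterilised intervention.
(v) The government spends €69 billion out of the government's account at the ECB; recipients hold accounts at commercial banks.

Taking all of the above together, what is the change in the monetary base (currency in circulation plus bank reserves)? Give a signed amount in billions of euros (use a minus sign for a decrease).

ECB balance sheet:
  Assets:      Securities +€49B, Loans to banks −€24B, Foreign assets +€46B
  Liabilities: Bank reserves +€56B, Currency in circulation +€84B, Government deposits −€69B
Monetary base = currency + reserves: +€84B + (+€56B) = +€140 billion.

+€140 billion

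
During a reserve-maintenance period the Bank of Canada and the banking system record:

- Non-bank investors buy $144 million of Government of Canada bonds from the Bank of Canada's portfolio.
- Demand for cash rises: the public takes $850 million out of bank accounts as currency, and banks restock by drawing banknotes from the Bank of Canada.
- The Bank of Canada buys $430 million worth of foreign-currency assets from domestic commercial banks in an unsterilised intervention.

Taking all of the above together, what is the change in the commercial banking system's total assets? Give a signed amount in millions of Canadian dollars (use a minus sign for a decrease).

-$994 million

Asset sale (to non-banks) $144 million: bank balance sheets shrink → −$144M.
Currency withdrawal $850 million: bank balance sheets shrink → −$850M.
FX purchase $430 million: just an asset swap on bank balance sheets → 0.
Net: −144 − 850 + 0 = -$994 million.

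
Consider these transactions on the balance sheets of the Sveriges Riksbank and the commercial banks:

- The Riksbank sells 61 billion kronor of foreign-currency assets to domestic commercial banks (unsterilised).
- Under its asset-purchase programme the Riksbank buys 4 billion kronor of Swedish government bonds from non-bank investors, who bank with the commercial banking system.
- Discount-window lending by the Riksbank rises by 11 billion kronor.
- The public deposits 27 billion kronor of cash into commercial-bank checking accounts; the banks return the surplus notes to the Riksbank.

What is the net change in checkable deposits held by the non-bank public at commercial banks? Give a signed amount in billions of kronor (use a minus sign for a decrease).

+31 billion

Riksbank balance sheet:
  Assets:      Securities +4B, Loans to banks +11B, Foreign assets −61B
  Liabilities: Bank reserves −19B, Currency in circulation −27B
Commercial banking system:
  Assets:      Reserves at CB −19B, Foreign assets +61B
  Liabilities: Checkable deposits +31B, Borrowings from CB +11B
So the change in checkable deposits held by the non-bank public at commercial banks is +31 billion.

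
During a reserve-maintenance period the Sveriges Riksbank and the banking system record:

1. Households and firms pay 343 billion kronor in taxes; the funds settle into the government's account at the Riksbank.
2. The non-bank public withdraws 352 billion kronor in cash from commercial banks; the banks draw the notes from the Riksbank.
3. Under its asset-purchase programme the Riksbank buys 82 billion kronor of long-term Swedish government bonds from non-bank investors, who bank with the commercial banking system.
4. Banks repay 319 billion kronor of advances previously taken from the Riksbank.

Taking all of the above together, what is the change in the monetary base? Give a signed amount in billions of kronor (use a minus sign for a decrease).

-580 billion

Government account inflow 343 billion kronor: reserves shift to a non-base liability → −343B.
Currency withdrawal 352 billion kronor: just a shift between currency and reserves — both are base money → 0.
Asset purchase (from non-banks) 82 billion kronor: Riksbank balance sheet expands → +82B.
Discount-window repayment 319 billion kronor: Riksbank balance sheet contracts → −319B.
Net: −343 + 0 + 82 − 319 = -580 billion.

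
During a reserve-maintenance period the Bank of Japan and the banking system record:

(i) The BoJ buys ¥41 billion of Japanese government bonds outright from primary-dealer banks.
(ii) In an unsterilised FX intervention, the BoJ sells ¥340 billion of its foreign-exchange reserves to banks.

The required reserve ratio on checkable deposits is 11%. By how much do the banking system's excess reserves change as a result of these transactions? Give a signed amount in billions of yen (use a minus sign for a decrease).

OMO purchase (from banks) ¥41 billion: reserves +¥41B, deposits 0.
FX sale ¥340 billion: reserves −¥340B, deposits 0.
Totals: Δreserves = −¥299B, Δdeposits = 0.
Δrequired reserves = 11% × 0 = 0.
Δexcess reserves = Δreserves − Δrequired = −¥299B − (0) = -¥299 billion.

-¥299 billion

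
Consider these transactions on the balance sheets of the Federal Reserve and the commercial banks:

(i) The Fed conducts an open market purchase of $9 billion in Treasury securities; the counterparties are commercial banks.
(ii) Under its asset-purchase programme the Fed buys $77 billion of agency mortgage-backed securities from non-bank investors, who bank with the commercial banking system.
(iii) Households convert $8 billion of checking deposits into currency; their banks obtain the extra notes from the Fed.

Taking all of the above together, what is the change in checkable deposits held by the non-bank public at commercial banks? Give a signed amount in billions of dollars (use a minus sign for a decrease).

+$69 billion

Fed balance sheet:
  Assets:      Securities +$86B
  Liabilities: Bank reserves +$78B, Currency in circulation +$8B
Commercial banking system:
  Assets:      Reserves at CB +$78B, Securities −$9B
  Liabilities: Checkable deposits +$69B
So the change in checkable deposits held by the non-bank public at commercial banks is +$69 billion.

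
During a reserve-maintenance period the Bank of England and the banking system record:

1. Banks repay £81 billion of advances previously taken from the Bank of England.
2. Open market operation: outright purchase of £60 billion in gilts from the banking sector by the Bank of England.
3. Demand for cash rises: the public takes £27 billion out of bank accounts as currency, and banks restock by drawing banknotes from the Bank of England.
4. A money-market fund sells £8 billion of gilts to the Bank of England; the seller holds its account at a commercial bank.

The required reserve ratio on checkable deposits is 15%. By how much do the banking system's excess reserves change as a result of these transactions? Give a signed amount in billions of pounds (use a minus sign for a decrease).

Discount-window repayment £81 billion: reserves −£81B, deposits 0.
OMO purchase (from banks) £60 billion: reserves +£60B, deposits 0.
Currency withdrawal £27 billion: reserves −£27B, deposits −£27B.
Asset purchase (from non-banks) £8 billion: reserves +£8B, deposits +£8B.
Totals: Δreserves = −£40B, Δdeposits = −£19B.
Δrequired reserves = 15% × −£19B = −£2.85B.
Δexcess reserves = Δreserves − Δrequired = −£40B − (−£2.85B) = -£37.15 billion.

-£37.15 billion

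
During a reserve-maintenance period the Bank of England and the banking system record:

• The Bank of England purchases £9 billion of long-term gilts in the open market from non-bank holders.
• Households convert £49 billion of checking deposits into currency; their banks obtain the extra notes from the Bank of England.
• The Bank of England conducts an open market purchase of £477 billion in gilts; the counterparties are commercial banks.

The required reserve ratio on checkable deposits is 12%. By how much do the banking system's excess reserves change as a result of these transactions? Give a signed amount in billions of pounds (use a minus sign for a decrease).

Asset purchase (from non-banks) £9 billion: reserves +£9B, deposits +£9B.
Currency withdrawal £49 billion: reserves −£49B, deposits −£49B.
OMO purchase (from banks) £477 billion: reserves +£477B, deposits 0.
Totals: Δreserves = +£437B, Δdeposits = −£40B.
Δrequired reserves = 12% × −£40B = −£4.8B.
Δexcess reserves = Δreserves − Δrequired = +£437B − (−£4.8B) = +£441.8 billion.

+£441.8 billion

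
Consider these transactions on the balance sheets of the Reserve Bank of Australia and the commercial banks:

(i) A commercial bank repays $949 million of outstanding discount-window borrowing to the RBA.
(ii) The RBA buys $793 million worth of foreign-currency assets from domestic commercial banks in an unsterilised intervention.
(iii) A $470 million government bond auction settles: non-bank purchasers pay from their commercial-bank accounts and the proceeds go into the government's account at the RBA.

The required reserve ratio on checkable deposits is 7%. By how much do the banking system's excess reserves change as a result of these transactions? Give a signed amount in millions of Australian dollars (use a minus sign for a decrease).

-$593.1 million

Discount-window repayment $949 million: reserves −$949M, deposits 0.
FX purchase $793 million: reserves +$793M, deposits 0.
Government account inflow $470 million: reserves −$470M, deposits −$470M.
Totals: Δreserves = −$626M, Δdeposits = −$470M.
Δrequired reserves = 7% × −$470M = −$32.9M.
Δexcess reserves = Δreserves − Δrequired = −$626M − (−$32.9M) = -$593.1 million.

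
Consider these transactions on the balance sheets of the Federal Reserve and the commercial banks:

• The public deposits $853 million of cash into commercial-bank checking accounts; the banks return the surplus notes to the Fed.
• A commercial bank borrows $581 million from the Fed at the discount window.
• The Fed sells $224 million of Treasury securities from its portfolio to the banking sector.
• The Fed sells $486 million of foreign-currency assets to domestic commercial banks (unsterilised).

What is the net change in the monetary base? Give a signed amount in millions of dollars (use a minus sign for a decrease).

-$129 million

Currency deposit $853 million: just a shift between currency and reserves — both are base money → 0.
Discount-window loan $581 million: Fed balance sheet expands → +$581M.
OMO sale (to banks) $224 million: Fed balance sheet contracts → −$224M.
FX sale $486 million: Fed balance sheet contracts → −$486M.
Net: 0 + 581 − 224 − 486 = -$129 million.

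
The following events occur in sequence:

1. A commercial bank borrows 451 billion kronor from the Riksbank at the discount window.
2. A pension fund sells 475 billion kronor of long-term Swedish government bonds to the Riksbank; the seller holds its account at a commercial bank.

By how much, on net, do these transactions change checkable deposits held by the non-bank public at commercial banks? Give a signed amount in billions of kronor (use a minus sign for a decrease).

Discount-window loan 451 billion kronor: the counterparty is a bank, so public deposits are unchanged → 0.
Asset purchase (from non-banks) 475 billion kronor: non-bank counterparties' bank balances rise → +475B.
Net: 0 + 475 = +475 billion.

+475 billion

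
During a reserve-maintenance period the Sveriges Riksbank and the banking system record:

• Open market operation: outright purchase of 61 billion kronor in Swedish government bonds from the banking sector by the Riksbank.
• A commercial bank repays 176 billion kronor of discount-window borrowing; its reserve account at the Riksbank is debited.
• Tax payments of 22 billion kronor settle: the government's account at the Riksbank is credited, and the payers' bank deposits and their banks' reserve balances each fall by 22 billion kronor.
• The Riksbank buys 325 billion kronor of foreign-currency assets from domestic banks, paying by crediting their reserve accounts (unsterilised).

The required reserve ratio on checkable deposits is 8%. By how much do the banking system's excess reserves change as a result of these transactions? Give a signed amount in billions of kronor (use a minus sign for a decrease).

OMO purchase (from banks) 61 billion kronor: reserves +61B, deposits 0.
Discount-window repayment 176 billion kronor: reserves −176B, deposits 0.
Government account inflow 22 billion kronor: reserves −22B, deposits −22B.
FX purchase 325 billion kronor: reserves +325B, deposits 0.
Totals: Δreserves = +188B, Δdeposits = −22B.
Δrequired reserves = 8% × −22B = −1.76B.
Δexcess reserves = Δreserves − Δrequired = +188B − (−1.76B) = +189.76 billion.

+189.76 billion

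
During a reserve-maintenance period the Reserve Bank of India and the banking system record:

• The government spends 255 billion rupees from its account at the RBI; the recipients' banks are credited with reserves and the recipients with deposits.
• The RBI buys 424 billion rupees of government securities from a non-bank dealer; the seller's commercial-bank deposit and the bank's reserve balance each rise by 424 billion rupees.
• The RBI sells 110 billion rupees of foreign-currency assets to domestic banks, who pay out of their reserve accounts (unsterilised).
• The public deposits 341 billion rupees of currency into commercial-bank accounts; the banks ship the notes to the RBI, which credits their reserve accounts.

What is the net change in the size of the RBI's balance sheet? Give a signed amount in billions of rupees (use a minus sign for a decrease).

+314 billion

RBI balance sheet:
  Assets:      Securities +424B, Foreign assets −110B
  Liabilities: Bank reserves +910B, Currency in circulation −341B, Government deposits −255B
Commercial banking system:
  Assets:      Reserves at CB +910B, Foreign assets +110B
  Liabilities: Checkable deposits +1020B
Change in total RBI assets = +314 billion.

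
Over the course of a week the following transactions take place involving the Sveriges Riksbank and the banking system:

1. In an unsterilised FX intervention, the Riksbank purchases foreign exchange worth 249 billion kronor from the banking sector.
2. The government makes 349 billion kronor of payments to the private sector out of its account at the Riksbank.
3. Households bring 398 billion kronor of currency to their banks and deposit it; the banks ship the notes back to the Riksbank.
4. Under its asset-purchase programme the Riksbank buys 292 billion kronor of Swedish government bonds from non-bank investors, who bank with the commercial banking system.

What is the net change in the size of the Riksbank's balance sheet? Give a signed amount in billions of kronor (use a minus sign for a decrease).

+541 billion

FX purchase 249 billion kronor: a Riksbank asset is acquired → +249B.
Government spending 349 billion kronor: only the composition of liabilities changes → 0.
Currency deposit 398 billion kronor: only the composition of liabilities changes → 0.
Asset purchase (from non-banks) 292 billion kronor: a Riksbank asset is acquired → +292B.
Net: 249 + 0 + 0 + 292 = +541 billion.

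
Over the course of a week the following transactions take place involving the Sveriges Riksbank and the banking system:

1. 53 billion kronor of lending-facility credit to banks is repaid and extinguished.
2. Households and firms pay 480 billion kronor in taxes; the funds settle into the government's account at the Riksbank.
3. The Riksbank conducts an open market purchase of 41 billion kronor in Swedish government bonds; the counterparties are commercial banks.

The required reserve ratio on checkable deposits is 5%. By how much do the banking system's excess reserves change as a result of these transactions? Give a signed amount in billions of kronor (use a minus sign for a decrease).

-468 billion

Discount-window repayment 53 billion kronor: reserves −53B, deposits 0.
Government account inflow 480 billion kronor: reserves −480B, deposits −480B.
OMO purchase (from banks) 41 billion kronor: reserves +41B, deposits 0.
Totals: Δreserves = −492B, Δdeposits = −480B.
Δrequired reserves = 5% × −480B = −24B.
Δexcess reserves = Δreserves − Δrequired = −492B − (−24B) = -468 billion.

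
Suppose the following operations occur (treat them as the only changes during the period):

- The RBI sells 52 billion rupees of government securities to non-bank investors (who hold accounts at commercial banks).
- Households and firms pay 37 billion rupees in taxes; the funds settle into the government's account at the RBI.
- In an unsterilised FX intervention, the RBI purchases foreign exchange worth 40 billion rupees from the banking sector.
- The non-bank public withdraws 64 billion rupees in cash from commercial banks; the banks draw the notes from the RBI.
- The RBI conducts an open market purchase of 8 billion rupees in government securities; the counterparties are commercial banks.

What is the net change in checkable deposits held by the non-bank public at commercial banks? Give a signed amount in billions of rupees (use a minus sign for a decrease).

Asset sale (to non-banks) 52 billion rupees: non-bank counterparties' bank balances fall → −52B.
Government account inflow 37 billion rupees: non-bank counterparties' bank balances fall → −37B.
FX purchase 40 billion rupees: the counterparty is a bank, so public deposits are unchanged → 0.
Currency withdrawal 64 billion rupees: non-bank counterparties' bank balances fall → −64B.
OMO purchase (from banks) 8 billion rupees: the counterparty is a bank, so public deposits are unchanged → 0.
Net: −52 − 37 + 0 − 64 + 0 = -153 billion.

-153 billion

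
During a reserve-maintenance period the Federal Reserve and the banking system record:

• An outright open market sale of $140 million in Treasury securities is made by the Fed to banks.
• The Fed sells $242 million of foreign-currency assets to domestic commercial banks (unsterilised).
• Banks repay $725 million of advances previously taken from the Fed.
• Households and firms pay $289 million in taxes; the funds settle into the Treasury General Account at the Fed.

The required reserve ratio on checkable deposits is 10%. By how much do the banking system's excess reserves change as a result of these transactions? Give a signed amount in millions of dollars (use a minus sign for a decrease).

OMO sale (to banks) $140 million: reserves −$140M, deposits 0.
FX sale $242 million: reserves −$242M, deposits 0.
Discount-window repayment $725 million: reserves −$725M, deposits 0.
Government account inflow $289 million: reserves −$289M, deposits −$289M.
Totals: Δreserves = −$1396M, Δdeposits = −$289M.
Δrequired reserves = 10% × −$289M = −$28.9M.
Δexcess reserves = Δreserves − Δrequired = −$1396M − (−$28.9M) = -$1367.1 million.

-$1367.1 million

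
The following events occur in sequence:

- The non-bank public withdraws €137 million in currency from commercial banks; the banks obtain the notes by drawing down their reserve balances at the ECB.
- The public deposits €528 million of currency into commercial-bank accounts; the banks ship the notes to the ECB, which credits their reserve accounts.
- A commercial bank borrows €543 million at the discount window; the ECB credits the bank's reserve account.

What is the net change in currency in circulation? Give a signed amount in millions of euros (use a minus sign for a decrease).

Currency withdrawal €137 million: notes leave the central bank → +€137M.
Currency deposit €528 million: notes return to the central bank → −€528M.
Discount-window loan €543 million: no currency enters or leaves circulation → 0.
Net: 137 − 528 + 0 = -€391 million.

-€391 million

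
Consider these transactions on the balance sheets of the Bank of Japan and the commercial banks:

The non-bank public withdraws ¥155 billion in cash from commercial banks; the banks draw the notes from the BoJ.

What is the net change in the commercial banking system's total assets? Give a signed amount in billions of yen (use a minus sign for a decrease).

Currency withdrawal ¥155 billion: bank balance sheets shrink → −¥155B.

-¥155 billion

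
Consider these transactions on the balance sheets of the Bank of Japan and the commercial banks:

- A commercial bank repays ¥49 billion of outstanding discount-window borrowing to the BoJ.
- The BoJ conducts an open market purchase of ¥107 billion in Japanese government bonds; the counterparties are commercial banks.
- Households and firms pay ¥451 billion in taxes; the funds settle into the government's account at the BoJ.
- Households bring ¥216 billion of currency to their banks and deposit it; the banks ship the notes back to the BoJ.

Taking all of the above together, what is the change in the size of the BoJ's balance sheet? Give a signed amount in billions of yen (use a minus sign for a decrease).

Discount-window repayment ¥49 billion: a BoJ asset is shed → −¥49B.
OMO purchase (from banks) ¥107 billion: a BoJ asset is acquired → +¥107B.
Government account inflow ¥451 billion: only the composition of liabilities changes → 0.
Currency deposit ¥216 billion: only the composition of liabilities changes → 0.
Net: −49 + 107 + 0 + 0 = +¥58 billion.

+¥58 billion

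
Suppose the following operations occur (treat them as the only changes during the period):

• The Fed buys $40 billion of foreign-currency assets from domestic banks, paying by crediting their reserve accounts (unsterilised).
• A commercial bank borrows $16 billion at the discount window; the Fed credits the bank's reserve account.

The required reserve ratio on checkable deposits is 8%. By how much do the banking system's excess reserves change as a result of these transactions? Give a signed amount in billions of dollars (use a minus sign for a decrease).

+$56 billion

FX purchase $40 billion: reserves +$40B, deposits 0.
Discount-window loan $16 billion: reserves +$16B, deposits 0.
Totals: Δreserves = +$56B, Δdeposits = 0.
Δrequired reserves = 8% × 0 = 0.
Δexcess reserves = Δreserves − Δrequired = +$56B − (0) = +$56 billion.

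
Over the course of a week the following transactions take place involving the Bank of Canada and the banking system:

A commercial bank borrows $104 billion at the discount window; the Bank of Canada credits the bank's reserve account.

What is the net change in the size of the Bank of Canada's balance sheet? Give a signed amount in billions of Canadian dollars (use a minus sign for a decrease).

+$104 billion

Discount-window loan $104 billion: a Bank of Canada asset is acquired → +$104B.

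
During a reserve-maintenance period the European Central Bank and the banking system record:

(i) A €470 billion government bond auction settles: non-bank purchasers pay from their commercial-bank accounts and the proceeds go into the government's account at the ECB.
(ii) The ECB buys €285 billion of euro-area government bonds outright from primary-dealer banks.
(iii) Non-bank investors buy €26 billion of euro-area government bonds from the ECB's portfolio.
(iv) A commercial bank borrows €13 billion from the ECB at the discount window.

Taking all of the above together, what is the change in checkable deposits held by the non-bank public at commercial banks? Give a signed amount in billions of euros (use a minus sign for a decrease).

ECB balance sheet:
  Assets:      Securities +€259B, Loans to banks +€13B
  Liabilities: Bank reserves −€198B, Government deposits +€470B
Commercial banking system:
  Assets:      Reserves at CB −€198B, Securities −€285B
  Liabilities: Checkable deposits −€496B, Borrowings from CB +€13B
So the change in checkable deposits held by the non-bank public at commercial banks is -€496 billion.

-€496 billion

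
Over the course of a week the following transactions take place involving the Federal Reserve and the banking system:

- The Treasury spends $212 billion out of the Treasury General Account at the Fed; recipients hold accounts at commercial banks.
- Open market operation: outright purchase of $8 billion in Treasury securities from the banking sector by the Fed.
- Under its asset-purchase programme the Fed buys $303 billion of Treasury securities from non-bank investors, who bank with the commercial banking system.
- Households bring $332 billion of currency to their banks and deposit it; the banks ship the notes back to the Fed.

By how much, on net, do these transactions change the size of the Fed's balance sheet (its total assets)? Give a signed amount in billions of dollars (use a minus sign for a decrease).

+$311 billion

Fed balance sheet:
  Assets:      Securities +$311B
  Liabilities: Bank reserves +$855B, Currency in circulation −$332B, Government deposits −$212B
Change in total Fed assets = +$311 billion.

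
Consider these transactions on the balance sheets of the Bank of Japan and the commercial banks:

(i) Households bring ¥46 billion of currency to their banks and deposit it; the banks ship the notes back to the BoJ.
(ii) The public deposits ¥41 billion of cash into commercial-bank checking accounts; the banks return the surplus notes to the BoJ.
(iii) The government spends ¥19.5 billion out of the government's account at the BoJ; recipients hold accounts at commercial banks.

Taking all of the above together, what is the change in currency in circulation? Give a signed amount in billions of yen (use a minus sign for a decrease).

BoJ balance sheet:
  Assets:      no change
  Liabilities: Bank reserves +¥106.5B, Currency in circulation −¥87B, Government deposits −¥19.5B
So the change in currency in circulation is -¥87 billion.

-¥87 billion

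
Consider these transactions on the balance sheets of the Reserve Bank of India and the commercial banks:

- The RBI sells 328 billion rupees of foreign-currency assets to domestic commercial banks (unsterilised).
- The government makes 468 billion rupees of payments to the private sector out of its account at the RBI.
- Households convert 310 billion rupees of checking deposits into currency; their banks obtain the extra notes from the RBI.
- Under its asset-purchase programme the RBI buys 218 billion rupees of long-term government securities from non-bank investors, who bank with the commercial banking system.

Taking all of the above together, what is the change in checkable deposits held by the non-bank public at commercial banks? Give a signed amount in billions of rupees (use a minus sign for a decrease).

+376 billion

FX sale 328 billion rupees: the counterparty is a bank, so public deposits are unchanged → 0.
Government spending 468 billion rupees: non-bank counterparties' bank balances rise → +468B.
Currency withdrawal 310 billion rupees: non-bank counterparties' bank balances fall → −310B.
Asset purchase (from non-banks) 218 billion rupees: non-bank counterparties' bank balances rise → +218B.
Net: 0 + 468 − 310 + 218 = +376 billion.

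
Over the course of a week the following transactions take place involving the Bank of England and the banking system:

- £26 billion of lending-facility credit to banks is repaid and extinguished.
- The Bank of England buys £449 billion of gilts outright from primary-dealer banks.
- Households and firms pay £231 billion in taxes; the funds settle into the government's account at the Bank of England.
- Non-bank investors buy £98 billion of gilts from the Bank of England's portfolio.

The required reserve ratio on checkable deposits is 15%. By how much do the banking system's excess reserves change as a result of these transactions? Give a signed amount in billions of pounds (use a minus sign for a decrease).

+£143.35 billion

Discount-window repayment £26 billion: reserves −£26B, deposits 0.
OMO purchase (from banks) £449 billion: reserves +£449B, deposits 0.
Government account inflow £231 billion: reserves −£231B, deposits −£231B.
Asset sale (to non-banks) £98 billion: reserves −£98B, deposits −£98B.
Totals: Δreserves = +£94B, Δdeposits = −£329B.
Δrequired reserves = 15% × −£329B = −£49.35B.
Δexcess reserves = Δreserves − Δrequired = +£94B − (−£49.35B) = +£143.35 billion.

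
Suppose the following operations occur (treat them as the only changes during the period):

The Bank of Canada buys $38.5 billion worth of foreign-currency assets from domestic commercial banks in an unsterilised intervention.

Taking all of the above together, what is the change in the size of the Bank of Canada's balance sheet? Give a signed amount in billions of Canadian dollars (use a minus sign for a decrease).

+$38.5 billion

Bank of Canada balance sheet:
  Assets:      Foreign assets +$38.5B
  Liabilities: Bank reserves +$38.5B
Commercial banking system:
  Assets:      Reserves at CB +$38.5B, Foreign assets −$38.5B
  Liabilities: no change
Change in total Bank of Canada assets = +$38.5 billion.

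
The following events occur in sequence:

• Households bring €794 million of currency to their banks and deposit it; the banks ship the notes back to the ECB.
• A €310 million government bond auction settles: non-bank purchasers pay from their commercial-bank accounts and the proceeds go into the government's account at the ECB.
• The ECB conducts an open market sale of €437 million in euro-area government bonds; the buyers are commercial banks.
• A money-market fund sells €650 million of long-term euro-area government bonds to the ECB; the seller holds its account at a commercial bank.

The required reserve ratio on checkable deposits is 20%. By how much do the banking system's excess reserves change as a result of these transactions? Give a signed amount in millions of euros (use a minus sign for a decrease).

+€470.2 million

Currency deposit €794 million: reserves +€794M, deposits +€794M.
Government account inflow €310 million: reserves −€310M, deposits −€310M.
OMO sale (to banks) €437 million: reserves −€437M, deposits 0.
Asset purchase (from non-banks) €650 million: reserves +€650M, deposits +€650M.
Totals: Δreserves = +€697M, Δdeposits = +€1134M.
Δrequired reserves = 20% × +€1134M = +€226.8M.
Δexcess reserves = Δreserves − Δrequired = +€697M − (+€226.8M) = +€470.2 million.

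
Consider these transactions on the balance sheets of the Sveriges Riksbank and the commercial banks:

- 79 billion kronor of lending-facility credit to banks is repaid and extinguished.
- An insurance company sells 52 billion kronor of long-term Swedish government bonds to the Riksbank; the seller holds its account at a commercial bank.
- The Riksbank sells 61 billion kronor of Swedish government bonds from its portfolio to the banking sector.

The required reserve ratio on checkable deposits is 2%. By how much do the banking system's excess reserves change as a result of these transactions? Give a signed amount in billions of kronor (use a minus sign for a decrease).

Discount-window repayment 79 billion kronor: reserves −79B, deposits 0.
Asset purchase (from non-banks) 52 billion kronor: reserves +52B, deposits +52B.
OMO sale (to banks) 61 billion kronor: reserves −61B, deposits 0.
Totals: Δreserves = −88B, Δdeposits = +52B.
Δrequired reserves = 2% × +52B = +1.04B.
Δexcess reserves = Δreserves − Δrequired = −88B − (+1.04B) = -89.04 billion.

-89.04 billion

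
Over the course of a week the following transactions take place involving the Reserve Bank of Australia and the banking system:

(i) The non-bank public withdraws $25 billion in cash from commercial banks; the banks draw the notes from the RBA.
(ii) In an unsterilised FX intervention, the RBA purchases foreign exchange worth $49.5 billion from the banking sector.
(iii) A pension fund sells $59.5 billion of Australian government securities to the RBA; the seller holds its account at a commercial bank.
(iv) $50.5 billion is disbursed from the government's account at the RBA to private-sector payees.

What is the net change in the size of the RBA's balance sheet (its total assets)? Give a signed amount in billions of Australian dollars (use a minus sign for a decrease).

+$109 billion

Currency withdrawal $25 billion: only the composition of liabilities changes → 0.
FX purchase $49.5 billion: an RBA asset is acquired → +$49.5B.
Asset purchase (from non-banks) $59.5 billion: an RBA asset is acquired → +$59.5B.
Government spending $50.5 billion: only the composition of liabilities changes → 0.
Net: 0 + 49.5 + 59.5 + 0 = +$109 billion.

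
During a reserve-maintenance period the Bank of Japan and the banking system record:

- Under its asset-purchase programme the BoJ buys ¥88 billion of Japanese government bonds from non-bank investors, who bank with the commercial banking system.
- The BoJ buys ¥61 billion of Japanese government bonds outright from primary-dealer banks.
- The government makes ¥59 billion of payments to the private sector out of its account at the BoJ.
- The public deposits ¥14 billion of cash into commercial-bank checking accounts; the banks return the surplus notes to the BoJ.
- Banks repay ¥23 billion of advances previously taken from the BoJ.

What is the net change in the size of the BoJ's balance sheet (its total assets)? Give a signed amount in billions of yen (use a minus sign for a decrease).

Asset purchase (from non-banks) ¥88 billion: a BoJ asset is acquired → +¥88B.
OMO purchase (from banks) ¥61 billion: a BoJ asset is acquired → +¥61B.
Government spending ¥59 billion: only the composition of liabilities changes → 0.
Currency deposit ¥14 billion: only the composition of liabilities changes → 0.
Discount-window repayment ¥23 billion: a BoJ asset is shed → −¥23B.
Net: 88 + 61 + 0 + 0 − 23 = +¥126 billion.

+¥126 billion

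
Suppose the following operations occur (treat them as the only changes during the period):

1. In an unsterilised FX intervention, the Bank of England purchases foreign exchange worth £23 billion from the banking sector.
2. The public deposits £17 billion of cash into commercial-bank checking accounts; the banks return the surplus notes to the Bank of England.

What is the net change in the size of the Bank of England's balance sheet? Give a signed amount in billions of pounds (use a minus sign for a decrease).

+£23 billion

Bank of England balance sheet:
  Assets:      Foreign assets +£23B
  Liabilities: Bank reserves +£40B, Currency in circulation −£17B
Change in total Bank of England assets = +£23 billion.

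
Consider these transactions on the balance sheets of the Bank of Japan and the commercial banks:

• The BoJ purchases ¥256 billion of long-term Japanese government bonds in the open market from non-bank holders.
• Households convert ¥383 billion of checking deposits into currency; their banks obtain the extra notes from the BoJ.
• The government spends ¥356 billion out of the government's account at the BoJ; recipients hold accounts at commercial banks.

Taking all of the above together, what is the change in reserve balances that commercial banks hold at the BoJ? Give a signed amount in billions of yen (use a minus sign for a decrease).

Asset purchase (from non-banks) ¥256 billion: the BoJ pays by crediting reserve accounts → +¥256B.
Currency withdrawal ¥383 billion: banks swap reserves for currency → −¥383B.
Government spending ¥356 billion: government payments flow into bank reserve accounts → +¥356B.
Net: 256 − 383 + 356 = +¥229 billion.

+¥229 billion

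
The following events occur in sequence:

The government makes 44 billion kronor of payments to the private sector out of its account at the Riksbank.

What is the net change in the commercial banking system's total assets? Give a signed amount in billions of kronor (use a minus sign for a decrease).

+44 billion

Government spending 44 billion kronor: bank balance sheets expand → +44B.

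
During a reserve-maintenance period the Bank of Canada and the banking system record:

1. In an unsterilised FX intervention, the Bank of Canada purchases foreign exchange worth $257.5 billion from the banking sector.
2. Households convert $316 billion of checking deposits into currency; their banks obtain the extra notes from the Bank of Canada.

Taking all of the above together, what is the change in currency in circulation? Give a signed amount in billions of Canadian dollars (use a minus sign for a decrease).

Bank of Canada balance sheet:
  Assets:      Foreign assets +$257.5B
  Liabilities: Bank reserves −$58.5B, Currency in circulation +$316B
Commercial banking system:
  Assets:      Reserves at CB −$58.5B, Foreign assets −$257.5B
  Liabilities: Checkable deposits −$316B
So the change in currency in circulation is +$316 billion.

+$316 billion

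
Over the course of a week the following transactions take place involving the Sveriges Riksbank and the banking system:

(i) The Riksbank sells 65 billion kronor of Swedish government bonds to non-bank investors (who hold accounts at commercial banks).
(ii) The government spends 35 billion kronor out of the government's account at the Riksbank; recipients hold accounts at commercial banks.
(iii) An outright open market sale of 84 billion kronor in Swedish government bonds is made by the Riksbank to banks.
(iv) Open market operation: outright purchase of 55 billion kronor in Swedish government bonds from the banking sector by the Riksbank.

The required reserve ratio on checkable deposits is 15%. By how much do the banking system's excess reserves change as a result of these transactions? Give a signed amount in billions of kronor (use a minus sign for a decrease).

-54.5 billion

Asset sale (to non-banks) 65 billion kronor: reserves −65B, deposits −65B.
Government spending 35 billion kronor: reserves +35B, deposits +35B.
OMO sale (to banks) 84 billion kronor: reserves −84B, deposits 0.
OMO purchase (from banks) 55 billion kronor: reserves +55B, deposits 0.
Totals: Δreserves = −59B, Δdeposits = −30B.
Δrequired reserves = 15% × −30B = −4.5B.
Δexcess reserves = Δreserves − Δrequired = −59B − (−4.5B) = -54.5 billion.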